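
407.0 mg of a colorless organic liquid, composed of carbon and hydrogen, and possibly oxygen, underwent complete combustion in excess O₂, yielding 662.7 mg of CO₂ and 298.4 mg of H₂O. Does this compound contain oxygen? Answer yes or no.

yes

mol C = 0.6627 g CO₂ ÷ 44.009 g/mol = 0.015058 mol
mol H = 2 × 0.2984 g H₂O ÷ 18.015 g/mol = 0.033128 mol
C and H account for only 0.21426 g of the 0.4070 g sample; the remaining 0.19274 g must be oxygen.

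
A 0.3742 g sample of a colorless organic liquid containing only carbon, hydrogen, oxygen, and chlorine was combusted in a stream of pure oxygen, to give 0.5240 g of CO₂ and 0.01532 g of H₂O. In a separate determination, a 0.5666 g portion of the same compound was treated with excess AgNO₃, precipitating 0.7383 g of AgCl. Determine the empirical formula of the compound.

C7HCl2O4

mol C = 0.5240 g CO₂ ÷ 44.009 g/mol = 0.011907 mol
mol H = 2 × 0.01532 g H₂O ÷ 18.015 g/mol = 0.0017008 mol
From the AgCl data: mol Cl per gram of compound = (0.7383 ÷ 143.318) ÷ 0.5666 = 0.0090919 mol/g, so in the 0.3742 g combustion sample mol Cl = 0.0034022 mol
mass O = 0.3742 − (0.14301 + 0.0017144 + 0.12061) = 0.10887 g → mol O = 0.10887 ÷ 15.999 = 0.0068046 mol
Divide by the smallest (0.0017008 mol): C 7.001, H 1.000, Cl 2.000, O 4.001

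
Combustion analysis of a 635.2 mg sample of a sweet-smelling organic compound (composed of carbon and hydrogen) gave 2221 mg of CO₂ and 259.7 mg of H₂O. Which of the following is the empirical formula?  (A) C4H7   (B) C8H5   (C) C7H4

(C) C7H4

mol C = 2.221 g CO₂ ÷ 44.009 g/mol = 0.050467 mol
mol H = 2 × 0.2597 g H₂O ÷ 18.015 g/mol = 0.028832 mol
Divide by the smallest (0.028832 mol): C 1.750, H 1.000
Multiplying each by 4 gives whole numbers: C 7.00, H 4.00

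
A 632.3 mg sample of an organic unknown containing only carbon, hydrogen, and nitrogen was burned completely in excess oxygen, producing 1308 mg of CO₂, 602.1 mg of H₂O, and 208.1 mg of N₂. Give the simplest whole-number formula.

mol C = 1.308 g CO₂ ÷ 44.009 g/mol = 0.029721 mol
mol H = 2 × 0.6021 g H₂O ÷ 18.015 g/mol = 0.066844 mol
mol N = 2 × 0.2081 g N₂ ÷ 28.014 g/mol = 0.014857 mol
Divide by the smallest (0.014857 mol): C 2.001, H 4.499, N 1.000
Multiplying each by 2 gives whole numbers: C 4.00, H 9.00, N 2.00

C4H9N2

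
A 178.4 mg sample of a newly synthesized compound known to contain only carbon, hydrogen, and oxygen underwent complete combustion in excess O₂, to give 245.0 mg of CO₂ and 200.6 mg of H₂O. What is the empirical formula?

CH4O

mol C = 0.2450 g CO₂ ÷ 44.009 g/mol = 0.0055670 mol
mol H = 2 × 0.2006 g H₂O ÷ 18.015 g/mol = 0.022270 mol
mass O = 0.1784 − (0.066866 + 0.022448) = 0.089086 g → mol O = 0.089086 ÷ 15.999 = 0.0055682 mol
Divide by the smallest (0.0055670 mol): C 1.000, H 4.000, O 1.000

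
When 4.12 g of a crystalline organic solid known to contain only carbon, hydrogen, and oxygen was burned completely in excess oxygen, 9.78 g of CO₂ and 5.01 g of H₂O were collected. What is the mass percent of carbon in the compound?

mol C = 9.78 g CO₂ ÷ 44.009 g/mol = 0.2222 mol
mol H = 2 × 5.01 g H₂O ÷ 18.015 g/mol = 0.5562 mol
mass O = 4.12 − (2.669 + 0.5607) = 0.8902 g → mol O = 0.8902 ÷ 15.999 = 0.05564 mol
mass % C = 2.669 g ÷ 4.12 g × 100%

64.8%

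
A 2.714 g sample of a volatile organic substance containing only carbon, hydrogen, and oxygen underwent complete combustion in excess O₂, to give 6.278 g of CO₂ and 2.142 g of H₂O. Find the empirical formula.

C3H5O

mol C = 6.278 g CO₂ ÷ 44.009 g/mol = 0.14265 mol
mol H = 2 × 2.142 g H₂O ÷ 18.015 g/mol = 0.23780 mol
mass O = 2.714 − (1.7134 + 0.23970) = 0.76089 g → mol O = 0.76089 ÷ 15.999 = 0.047559 mol
Divide by the smallest (0.047559 mol): C 2.999, H 5.000, O 1.000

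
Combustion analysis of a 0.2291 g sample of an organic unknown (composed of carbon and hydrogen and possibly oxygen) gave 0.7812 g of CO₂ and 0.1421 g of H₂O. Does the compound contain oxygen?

no

mol C = 0.7812 g CO₂ ÷ 44.009 g/mol = 0.017751 mol
mol H = 2 × 0.1421 g H₂O ÷ 18.015 g/mol = 0.015776 mol
C and H together account for 0.22911 g — essentially the entire 0.2291 g sample — so the compound contains no oxygen.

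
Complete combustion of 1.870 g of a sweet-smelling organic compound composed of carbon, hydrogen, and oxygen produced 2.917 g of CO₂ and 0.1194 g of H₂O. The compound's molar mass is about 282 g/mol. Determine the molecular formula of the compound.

C10H2O10

mol C = 2.917 g CO₂ ÷ 44.009 g/mol = 0.066282 mol
mol H = 2 × 0.1194 g H₂O ÷ 18.015 g/mol = 0.013256 mol
mass O = 1.870 − (0.79611 + 0.013362) = 1.0605 g → mol O = 1.0605 ÷ 15.999 = 0.066287 mol
Divide by the smallest (0.013256 mol): C 5.000, H 1.000, O 5.001
Empirical formula: C5HO5
Empirical-formula mass = 141.06 g/mol; 282 ÷ 141.06 ≈ 2, so the molecular formula is C10H2O10.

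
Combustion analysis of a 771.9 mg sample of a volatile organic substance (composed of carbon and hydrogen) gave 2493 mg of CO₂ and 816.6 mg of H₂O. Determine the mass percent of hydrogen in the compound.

mol C = 2.493 g CO₂ ÷ 44.009 g/mol = 0.056648 mol
mol H = 2 × 0.8166 g H₂O ÷ 18.015 g/mol = 0.090658 mol
mass % H = 0.091383 g ÷ 0.7719 g × 100%

11.84%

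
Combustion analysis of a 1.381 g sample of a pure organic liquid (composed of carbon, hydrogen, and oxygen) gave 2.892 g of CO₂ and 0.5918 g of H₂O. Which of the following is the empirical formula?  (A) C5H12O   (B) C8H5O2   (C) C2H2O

(C) C2H2O

mol C = 2.892 g CO₂ ÷ 44.009 g/mol = 0.065714 mol
mol H = 2 × 0.5918 g H₂O ÷ 18.015 g/mol = 0.065701 mol
mass O = 1.381 − (0.78929 + 0.066226) = 0.52548 g → mol O = 0.52548 ÷ 15.999 = 0.032845 mol
Divide by the smallest (0.032845 mol): C 2.001, H 2.000, O 1.000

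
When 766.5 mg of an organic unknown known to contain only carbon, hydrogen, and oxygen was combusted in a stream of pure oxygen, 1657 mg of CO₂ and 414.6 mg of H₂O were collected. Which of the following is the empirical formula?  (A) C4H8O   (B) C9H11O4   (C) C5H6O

(B) C9H11O4

mol C = 1.657 g CO₂ ÷ 44.009 g/mol = 0.037651 mol
mol H = 2 × 0.4146 g H₂O ÷ 18.015 g/mol = 0.046028 mol
mass O = 0.7665 − (0.45223 + 0.046397) = 0.26787 g → mol O = 0.26787 ÷ 15.999 = 0.016743 mol
Divide by the smallest (0.016743 mol): C 2.249, H 2.749, O 1.000
Multiplying each by 4 gives whole numbers: C 9.00, H 11.00, O 4.00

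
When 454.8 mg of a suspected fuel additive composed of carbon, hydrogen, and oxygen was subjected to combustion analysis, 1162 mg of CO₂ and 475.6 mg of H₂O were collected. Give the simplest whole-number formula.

C5H10O

mol C = 1.162 g CO₂ ÷ 44.009 g/mol = 0.026404 mol
mol H = 2 × 0.4756 g H₂O ÷ 18.015 g/mol = 0.052800 mol
mass O = 0.4548 − (0.31713 + 0.053223) = 0.084442 g → mol O = 0.084442 ÷ 15.999 = 0.0052780 mol
Divide by the smallest (0.0052780 mol): C 5.003, H 10.004, O 1.000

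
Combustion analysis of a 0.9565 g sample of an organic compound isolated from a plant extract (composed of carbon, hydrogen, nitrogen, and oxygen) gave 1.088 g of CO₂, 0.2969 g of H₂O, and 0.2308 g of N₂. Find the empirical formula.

C3H4N2O3

mol C = 1.088 g CO₂ ÷ 44.009 g/mol = 0.024722 mol
mol H = 2 × 0.2969 g H₂O ÷ 18.015 g/mol = 0.032961 mol
mol N = 2 × 0.2308 g N₂ ÷ 28.014 g/mol = 0.016477 mol
mass O = 0.9565 − (0.29694 + 0.033225 + 0.23080) = 0.39554 g → mol O = 0.39554 ÷ 15.999 = 0.024723 mol
Divide by the smallest (0.016477 mol): C 1.500, H 2.000, N 1.000, O 1.500
Multiplying each by 2 gives whole numbers: C 3.00, H 4.00, N 2.00, O 3.00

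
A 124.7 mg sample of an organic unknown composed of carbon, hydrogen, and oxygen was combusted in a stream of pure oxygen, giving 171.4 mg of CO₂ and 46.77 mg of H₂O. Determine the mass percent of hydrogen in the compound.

mol C = 0.1714 g CO₂ ÷ 44.009 g/mol = 0.0038947 mol
mol H = 2 × 0.04677 g H₂O ÷ 18.015 g/mol = 0.0051923 mol
mass O = 0.1247 − (0.046779 + 0.0052339) = 0.072687 g → mol O = 0.072687 ÷ 15.999 = 0.0045432 mol
mass % H = 0.0052339 g ÷ 0.1247 g × 100%

4.20%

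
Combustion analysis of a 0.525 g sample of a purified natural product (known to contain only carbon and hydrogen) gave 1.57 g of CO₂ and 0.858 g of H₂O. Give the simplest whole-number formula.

mol C = 1.57 g CO₂ ÷ 44.009 g/mol = 0.03567 mol
mol H = 2 × 0.858 g H₂O ÷ 18.015 g/mol = 0.09525 mol
Divide by the smallest (0.03567 mol): C 1.000, H 2.670
Multiplying each by 3 gives whole numbers: C 3.00, H 8.01

C3H8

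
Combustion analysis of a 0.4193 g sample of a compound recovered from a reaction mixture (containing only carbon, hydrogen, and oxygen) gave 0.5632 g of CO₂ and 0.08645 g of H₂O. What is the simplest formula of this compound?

C4H3O5

mol C = 0.5632 g CO₂ ÷ 44.009 g/mol = 0.012797 mol
mol H = 2 × 0.08645 g H₂O ÷ 18.015 g/mol = 0.0095976 mol
mass O = 0.4193 − (0.15371 + 0.0096743) = 0.25592 g → mol O = 0.25592 ÷ 15.999 = 0.015996 mol
Divide by the smallest (0.0095976 mol): C 1.333, H 1.000, O 1.667
Multiplying each by 3 gives whole numbers: C 4.00, H 3.00, O 5.00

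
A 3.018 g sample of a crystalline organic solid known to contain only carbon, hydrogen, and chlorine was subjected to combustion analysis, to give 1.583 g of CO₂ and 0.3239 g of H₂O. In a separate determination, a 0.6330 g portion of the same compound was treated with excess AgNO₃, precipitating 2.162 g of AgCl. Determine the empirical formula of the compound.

CHCl2

mol C = 1.583 g CO₂ ÷ 44.009 g/mol = 0.035970 mol
mol H = 2 × 0.3239 g H₂O ÷ 18.015 g/mol = 0.035959 mol
From the AgCl data: mol Cl per gram of compound = (2.162 ÷ 143.318) ÷ 0.6330 = 0.023831 mol/g, so in the 3.018 g combustion sample mol Cl = 0.071923 mol
Divide by the smallest (0.035959 mol): C 1.000, H 1.000, Cl 2.000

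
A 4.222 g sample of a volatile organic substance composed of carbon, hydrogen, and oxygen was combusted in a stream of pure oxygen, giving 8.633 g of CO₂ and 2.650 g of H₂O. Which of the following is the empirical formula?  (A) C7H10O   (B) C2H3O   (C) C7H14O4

mol C = 8.633 g CO₂ ÷ 44.009 g/mol = 0.19616 mol
mol H = 2 × 2.650 g H₂O ÷ 18.015 g/mol = 0.29420 mol
mass O = 4.222 − (2.3561 + 0.29655) = 1.5693 g → mol O = 1.5693 ÷ 15.999 = 0.098088 mol
Divide by the smallest (0.098088 mol): C 2.000, H 2.999, O 1.000

(B) C2H3O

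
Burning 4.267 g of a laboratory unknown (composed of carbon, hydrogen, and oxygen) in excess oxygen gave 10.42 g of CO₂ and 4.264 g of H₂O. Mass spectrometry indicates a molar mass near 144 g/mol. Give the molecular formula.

C8H16O2

mol C = 10.42 g CO₂ ÷ 44.009 g/mol = 0.23677 mol
mol H = 2 × 4.264 g H₂O ÷ 18.015 g/mol = 0.47338 mol
mass O = 4.267 − (2.8438 + 0.47717) = 0.94599 g → mol O = 0.94599 ÷ 15.999 = 0.059128 mol
Divide by the smallest (0.059128 mol): C 4.004, H 8.006, O 1.000
Empirical formula: C4H8O
Empirical-formula mass = 72.11 g/mol; 144 ÷ 72.11 ≈ 2, so the molecular formula is C8H16O2.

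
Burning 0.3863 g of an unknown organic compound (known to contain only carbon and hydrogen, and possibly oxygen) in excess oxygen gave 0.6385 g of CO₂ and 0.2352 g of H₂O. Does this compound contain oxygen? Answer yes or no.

mol C = 0.6385 g CO₂ ÷ 44.009 g/mol = 0.014508 mol
mol H = 2 × 0.2352 g H₂O ÷ 18.015 g/mol = 0.026112 mol
C and H account for only 0.20058 g of the 0.3863 g sample; the remaining 0.18572 g must be oxygen.

yes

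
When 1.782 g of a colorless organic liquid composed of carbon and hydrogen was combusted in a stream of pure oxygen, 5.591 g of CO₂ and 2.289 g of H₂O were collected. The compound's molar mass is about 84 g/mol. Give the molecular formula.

mol C = 5.591 g CO₂ ÷ 44.009 g/mol = 0.12704 mol
mol H = 2 × 2.289 g H₂O ÷ 18.015 g/mol = 0.25412 mol
Divide by the smallest (0.12704 mol): C 1.000, H 2.000
Empirical formula: CH2
Empirical-formula mass = 14.03 g/mol; 84 ÷ 14.03 ≈ 6, so the molecular formula is C6H12.

C6H12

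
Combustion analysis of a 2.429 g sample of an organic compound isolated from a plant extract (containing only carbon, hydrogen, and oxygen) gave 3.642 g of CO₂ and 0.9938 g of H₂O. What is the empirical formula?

mol C = 3.642 g CO₂ ÷ 44.009 g/mol = 0.082756 mol
mol H = 2 × 0.9938 g H₂O ÷ 18.015 g/mol = 0.11033 mol
mass O = 2.429 − (0.99398 + 0.11121) = 1.3238 g → mol O = 1.3238 ÷ 15.999 = 0.082743 mol
Divide by the smallest (0.082743 mol): C 1.000, H 1.333, O 1.000
Multiplying each by 3 gives whole numbers: C 3.00, H 4.00, O 3.00

C3H4O3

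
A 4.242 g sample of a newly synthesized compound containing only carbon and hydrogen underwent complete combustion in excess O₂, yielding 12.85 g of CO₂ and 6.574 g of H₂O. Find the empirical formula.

C2H5

mol C = 12.85 g CO₂ ÷ 44.009 g/mol = 0.29199 mol
mol H = 2 × 6.574 g H₂O ÷ 18.015 g/mol = 0.72984 mol
Divide by the smallest (0.29199 mol): C 1.000, H 2.500
Multiplying each by 2 gives whole numbers: C 2.00, H 5.00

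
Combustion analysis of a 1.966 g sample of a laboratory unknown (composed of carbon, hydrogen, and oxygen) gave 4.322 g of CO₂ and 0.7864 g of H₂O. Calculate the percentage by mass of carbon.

60.00%

mol C = 4.322 g CO₂ ÷ 44.009 g/mol = 0.098207 mol
mol H = 2 × 0.7864 g H₂O ÷ 18.015 g/mol = 0.087305 mol
mass O = 1.966 − (1.1796 + 0.088003) = 0.69843 g → mol O = 0.69843 ÷ 15.999 = 0.043655 mol
mass % C = 1.1796 g ÷ 1.966 g × 100%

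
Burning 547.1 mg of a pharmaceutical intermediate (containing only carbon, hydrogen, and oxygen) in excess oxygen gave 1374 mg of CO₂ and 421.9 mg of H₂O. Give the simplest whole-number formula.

C4H6O

mol C = 1.374 g CO₂ ÷ 44.009 g/mol = 0.031221 mol
mol H = 2 × 0.4219 g H₂O ÷ 18.015 g/mol = 0.046839 mol
mass O = 0.5471 − (0.37499 + 0.047213) = 0.12489 g → mol O = 0.12489 ÷ 15.999 = 0.0078063 mol
Divide by the smallest (0.0078063 mol): C 3.999, H 6.000, O 1.000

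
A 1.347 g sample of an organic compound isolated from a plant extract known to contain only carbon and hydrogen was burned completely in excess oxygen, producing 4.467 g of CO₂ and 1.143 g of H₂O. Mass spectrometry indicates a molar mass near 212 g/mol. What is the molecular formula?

mol C = 4.467 g CO₂ ÷ 44.009 g/mol = 0.10150 mol
mol H = 2 × 1.143 g H₂O ÷ 18.015 g/mol = 0.12689 mol
Divide by the smallest (0.10150 mol): C 1.000, H 1.250
Multiplying each by 4 gives whole numbers: C 4.00, H 5.00
Empirical formula: C4H5
Empirical-formula mass = 53.08 g/mol; 212 ÷ 53.08 ≈ 4, so the molecular formula is C16H20.

C16H20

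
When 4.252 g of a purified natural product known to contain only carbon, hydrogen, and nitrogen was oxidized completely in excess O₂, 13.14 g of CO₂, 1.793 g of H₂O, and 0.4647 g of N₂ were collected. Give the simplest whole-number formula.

C9H6N

mol C = 13.14 g CO₂ ÷ 44.009 g/mol = 0.29858 mol
mol H = 2 × 1.793 g H₂O ÷ 18.015 g/mol = 0.19906 mol
mol N = 2 × 0.4647 g N₂ ÷ 28.014 g/mol = 0.033176 mol
Divide by the smallest (0.033176 mol): C 9.000, H 6.000, N 1.000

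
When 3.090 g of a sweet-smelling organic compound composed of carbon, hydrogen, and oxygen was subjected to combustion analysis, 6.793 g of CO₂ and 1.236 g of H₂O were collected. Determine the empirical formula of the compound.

C9H8O4

mol C = 6.793 g CO₂ ÷ 44.009 g/mol = 0.15435 mol
mol H = 2 × 1.236 g H₂O ÷ 18.015 g/mol = 0.13722 mol
mass O = 3.090 − (1.8540 + 0.13832) = 1.0977 g → mol O = 1.0977 ÷ 15.999 = 0.068612 mol
Divide by the smallest (0.068612 mol): C 2.250, H 2.000, O 1.000
Multiplying each by 4 gives whole numbers: C 9.00, H 8.00, O 4.00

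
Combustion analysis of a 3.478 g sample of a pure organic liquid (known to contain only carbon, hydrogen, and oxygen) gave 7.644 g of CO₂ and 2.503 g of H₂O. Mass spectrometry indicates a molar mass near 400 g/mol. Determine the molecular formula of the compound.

C20H32O8

mol C = 7.644 g CO₂ ÷ 44.009 g/mol = 0.17369 mol
mol H = 2 × 2.503 g H₂O ÷ 18.015 g/mol = 0.27788 mol
mass O = 3.478 − (2.0862 + 0.28010) = 1.1117 g → mol O = 1.1117 ÷ 15.999 = 0.069485 mol
Divide by the smallest (0.069485 mol): C 2.500, H 3.999, O 1.000
Multiplying each by 2 gives whole numbers: C 5.00, H 8.00, O 2.00
Empirical formula: C5H8O2
Empirical-formula mass = 100.12 g/mol; 400 ÷ 100.12 ≈ 4, so the molecular formula is C20H32O8.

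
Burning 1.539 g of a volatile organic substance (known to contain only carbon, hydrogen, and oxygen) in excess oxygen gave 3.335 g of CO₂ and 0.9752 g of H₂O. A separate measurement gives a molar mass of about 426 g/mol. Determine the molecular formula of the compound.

C21H30O9

mol C = 3.335 g CO₂ ÷ 44.009 g/mol = 0.075780 mol
mol H = 2 × 0.9752 g H₂O ÷ 18.015 g/mol = 0.10827 mol
mass O = 1.539 − (0.91019 + 0.10913) = 0.51968 g → mol O = 0.51968 ÷ 15.999 = 0.032482 mol
Divide by the smallest (0.032482 mol): C 2.333, H 3.333, O 1.000
Multiplying each by 3 gives whole numbers: C 7.00, H 10.00, O 3.00
Empirical formula: C7H10O3
Empirical-formula mass = 142.15 g/mol; 426 ÷ 142.15 ≈ 3, so the molecular formula is C21H30O9.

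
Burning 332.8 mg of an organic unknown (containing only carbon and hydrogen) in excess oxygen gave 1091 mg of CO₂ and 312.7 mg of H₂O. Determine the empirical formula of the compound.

mol C = 1.091 g CO₂ ÷ 44.009 g/mol = 0.024790 mol
mol H = 2 × 0.3127 g H₂O ÷ 18.015 g/mol = 0.034716 mol
Divide by the smallest (0.024790 mol): C 1.000, H 1.400
Multiplying each by 5 gives whole numbers: C 5.00, H 7.00

C5H7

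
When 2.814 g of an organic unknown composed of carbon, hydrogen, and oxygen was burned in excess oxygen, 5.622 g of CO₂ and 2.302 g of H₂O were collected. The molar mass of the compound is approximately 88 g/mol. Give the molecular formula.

mol C = 5.622 g CO₂ ÷ 44.009 g/mol = 0.12775 mol
mol H = 2 × 2.302 g H₂O ÷ 18.015 g/mol = 0.25556 mol
mass O = 2.814 − (1.5344 + 0.25761) = 1.0220 g → mol O = 1.0220 ÷ 15.999 = 0.063881 mol
Divide by the smallest (0.063881 mol): C 2.000, H 4.001, O 1.000
Empirical formula: C2H4O
Empirical-formula mass = 44.05 g/mol; 88 ÷ 44.05 ≈ 2, so the molecular formula is C4H8O2.

C4H8O2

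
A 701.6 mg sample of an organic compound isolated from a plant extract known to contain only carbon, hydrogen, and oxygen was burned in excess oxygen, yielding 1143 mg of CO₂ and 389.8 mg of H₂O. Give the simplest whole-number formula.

mol C = 1.143 g CO₂ ÷ 44.009 g/mol = 0.025972 mol
mol H = 2 × 0.3898 g H₂O ÷ 18.015 g/mol = 0.043275 mol
mass O = 0.7016 − (0.31195 + 0.043621) = 0.34603 g → mol O = 0.34603 ÷ 15.999 = 0.021628 mol
Divide by the smallest (0.021628 mol): C 1.201, H 2.001, O 1.000
Multiplying each by 5 gives whole numbers: C 6.00, H 10.00, O 5.00

C6H10O5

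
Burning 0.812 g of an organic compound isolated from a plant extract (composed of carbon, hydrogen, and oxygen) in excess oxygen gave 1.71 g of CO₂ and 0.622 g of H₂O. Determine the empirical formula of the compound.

C9H16O4

mol C = 1.71 g CO₂ ÷ 44.009 g/mol = 0.03886 mol
mol H = 2 × 0.622 g H₂O ÷ 18.015 g/mol = 0.06905 mol
mass O = 0.812 − (0.4667 + 0.06961) = 0.2757 g → mol O = 0.2757 ÷ 15.999 = 0.01723 mol
Divide by the smallest (0.01723 mol): C 2.255, H 4.007, O 1.000
Multiplying each by 4 gives whole numbers: C 9.02, H 16.03, O 4.00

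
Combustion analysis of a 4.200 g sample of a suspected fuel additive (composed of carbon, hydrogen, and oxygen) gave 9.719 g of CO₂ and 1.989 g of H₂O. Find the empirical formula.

C8H8O3

mol C = 9.719 g CO₂ ÷ 44.009 g/mol = 0.22084 mol
mol H = 2 × 1.989 g H₂O ÷ 18.015 g/mol = 0.22082 mol
mass O = 4.200 − (2.6525 + 0.22258) = 1.3249 g → mol O = 1.3249 ÷ 15.999 = 0.082811 mol
Divide by the smallest (0.082811 mol): C 2.667, H 2.667, O 1.000
Multiplying each by 3 gives whole numbers: C 8.00, H 8.00, O 3.00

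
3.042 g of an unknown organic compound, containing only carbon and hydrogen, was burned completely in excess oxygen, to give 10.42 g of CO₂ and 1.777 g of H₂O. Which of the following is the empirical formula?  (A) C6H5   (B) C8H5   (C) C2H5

mol C = 10.42 g CO₂ ÷ 44.009 g/mol = 0.23677 mol
mol H = 2 × 1.777 g H₂O ÷ 18.015 g/mol = 0.19728 mol
Divide by the smallest (0.19728 mol): C 1.200, H 1.000
Multiplying each by 5 gives whole numbers: C 6.00, H 5.00

(A) C6H5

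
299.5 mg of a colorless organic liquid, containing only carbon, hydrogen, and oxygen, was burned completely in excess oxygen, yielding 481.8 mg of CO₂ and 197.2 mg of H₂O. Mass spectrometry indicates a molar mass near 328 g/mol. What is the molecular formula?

mol C = 0.4818 g CO₂ ÷ 44.009 g/mol = 0.010948 mol
mol H = 2 × 0.1972 g H₂O ÷ 18.015 g/mol = 0.021893 mol
mass O = 0.2995 − (0.13149 + 0.022068) = 0.14594 g → mol O = 0.14594 ÷ 15.999 = 0.0091217 mol
Divide by the smallest (0.0091217 mol): C 1.200, H 2.400, O 1.000
Multiplying each by 5 gives whole numbers: C 6.00, H 12.00, O 5.00
Empirical formula: C6H12O5
Empirical-formula mass = 164.16 g/mol; 328 ÷ 164.16 ≈ 2, so the molecular formula is C12H24O10.

C12H24O10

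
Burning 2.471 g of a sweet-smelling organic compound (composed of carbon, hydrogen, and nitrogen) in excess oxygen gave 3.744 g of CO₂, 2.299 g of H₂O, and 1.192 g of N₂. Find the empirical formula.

CH3N

mol C = 3.744 g CO₂ ÷ 44.009 g/mol = 0.085074 mol
mol H = 2 × 2.299 g H₂O ÷ 18.015 g/mol = 0.25523 mol
mol N = 2 × 1.192 g N₂ ÷ 28.014 g/mol = 0.085100 mol
Divide by the smallest (0.085074 mol): C 1.000, H 3.000, N 1.000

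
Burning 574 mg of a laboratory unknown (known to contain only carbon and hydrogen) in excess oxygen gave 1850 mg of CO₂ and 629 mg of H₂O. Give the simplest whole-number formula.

C3H5

mol C = 1.85 g CO₂ ÷ 44.009 g/mol = 0.04204 mol
mol H = 2 × 0.629 g H₂O ÷ 18.015 g/mol = 0.06983 mol
Divide by the smallest (0.04204 mol): C 1.000, H 1.661
Multiplying each by 3 gives whole numbers: C 3.00, H 4.98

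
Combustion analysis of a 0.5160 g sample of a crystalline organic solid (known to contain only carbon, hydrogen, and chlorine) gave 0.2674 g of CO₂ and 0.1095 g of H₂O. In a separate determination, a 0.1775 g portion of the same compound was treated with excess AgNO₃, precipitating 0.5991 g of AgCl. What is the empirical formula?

CH2Cl2

mol C = 0.2674 g CO₂ ÷ 44.009 g/mol = 0.0060760 mol
mol H = 2 × 0.1095 g H₂O ÷ 18.015 g/mol = 0.012157 mol
From the AgCl data: mol Cl per gram of compound = (0.5991 ÷ 143.318) ÷ 0.1775 = 0.023551 mol/g, so in the 0.5160 g combustion sample mol Cl = 0.012152 mol
Divide by the smallest (0.0060760 mol): C 1.000, H 2.001, Cl 2.000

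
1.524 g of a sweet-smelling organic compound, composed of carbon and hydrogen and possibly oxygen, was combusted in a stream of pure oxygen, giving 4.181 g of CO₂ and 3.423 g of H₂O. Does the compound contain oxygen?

no

mol C = 4.181 g CO₂ ÷ 44.009 g/mol = 0.095003 mol
mol H = 2 × 3.423 g H₂O ÷ 18.015 g/mol = 0.38002 mol
C and H together account for 1.5241 g — essentially the entire 1.524 g sample — so the compound contains no oxygen.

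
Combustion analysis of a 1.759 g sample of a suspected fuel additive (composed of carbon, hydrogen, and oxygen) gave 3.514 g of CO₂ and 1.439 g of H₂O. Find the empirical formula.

mol C = 3.514 g CO₂ ÷ 44.009 g/mol = 0.079847 mol
mol H = 2 × 1.439 g H₂O ÷ 18.015 g/mol = 0.15976 mol
mass O = 1.759 − (0.95905 + 0.16103) = 0.63892 g → mol O = 0.63892 ÷ 15.999 = 0.039935 mol
Divide by the smallest (0.039935 mol): C 1.999, H 4.000, O 1.000

C2H4O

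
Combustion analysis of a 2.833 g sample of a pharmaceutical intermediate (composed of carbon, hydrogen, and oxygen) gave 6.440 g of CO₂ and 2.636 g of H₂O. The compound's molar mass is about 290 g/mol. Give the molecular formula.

C15H30O5

mol C = 6.440 g CO₂ ÷ 44.009 g/mol = 0.14633 mol
mol H = 2 × 2.636 g H₂O ÷ 18.015 g/mol = 0.29265 mol
mass O = 2.833 − (1.7576 + 0.29499) = 0.78040 g → mol O = 0.78040 ÷ 15.999 = 0.048778 mol
Divide by the smallest (0.048778 mol): C 3.000, H 6.000, O 1.000
Empirical formula: C3H6O
Empirical-formula mass = 58.08 g/mol; 290 ÷ 58.08 ≈ 5, so the molecular formula is C15H30O5.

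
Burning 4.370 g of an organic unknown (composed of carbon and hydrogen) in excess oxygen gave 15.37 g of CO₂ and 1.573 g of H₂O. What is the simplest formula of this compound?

mol C = 15.37 g CO₂ ÷ 44.009 g/mol = 0.34925 mol
mol H = 2 × 1.573 g H₂O ÷ 18.015 g/mol = 0.17463 mol
Divide by the smallest (0.17463 mol): C 2.000, H 1.000

C2H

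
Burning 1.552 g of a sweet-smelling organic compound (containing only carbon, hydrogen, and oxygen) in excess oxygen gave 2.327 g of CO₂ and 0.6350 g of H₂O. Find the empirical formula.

mol C = 2.327 g CO₂ ÷ 44.009 g/mol = 0.052876 mol
mol H = 2 × 0.6350 g H₂O ÷ 18.015 g/mol = 0.070497 mol
mass O = 1.552 − (0.63509 + 0.071061) = 0.84585 g → mol O = 0.84585 ÷ 15.999 = 0.052869 mol
Divide by the smallest (0.052869 mol): C 1.000, H 1.333, O 1.000
Multiplying each by 3 gives whole numbers: C 3.00, H 4.00, O 3.00

C3H4O3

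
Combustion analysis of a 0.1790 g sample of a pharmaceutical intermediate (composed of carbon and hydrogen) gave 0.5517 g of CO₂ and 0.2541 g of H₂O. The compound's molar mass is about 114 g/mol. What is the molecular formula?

mol C = 0.5517 g CO₂ ÷ 44.009 g/mol = 0.012536 mol
mol H = 2 × 0.2541 g H₂O ÷ 18.015 g/mol = 0.028210 mol
Divide by the smallest (0.012536 mol): C 1.000, H 2.250
Multiplying each by 4 gives whole numbers: C 4.00, H 9.00
Empirical formula: C4H9
Empirical-formula mass = 57.12 g/mol; 114 ÷ 57.12 ≈ 2, so the molecular formula is C8H18.

C8H18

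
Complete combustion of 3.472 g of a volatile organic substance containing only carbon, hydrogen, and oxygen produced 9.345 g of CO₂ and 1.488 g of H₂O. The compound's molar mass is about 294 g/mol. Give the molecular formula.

C18H14O4

mol C = 9.345 g CO₂ ÷ 44.009 g/mol = 0.21234 mol
mol H = 2 × 1.488 g H₂O ÷ 18.015 g/mol = 0.16520 mol
mass O = 3.472 − (2.5505 + 0.16652) = 0.75503 g → mol O = 0.75503 ÷ 15.999 = 0.047192 mol
Divide by the smallest (0.047192 mol): C 4.500, H 3.500, O 1.000
Multiplying each by 2 gives whole numbers: C 9.00, H 7.00, O 2.00
Empirical formula: C9H7O2
Empirical-formula mass = 147.15 g/mol; 294 ÷ 147.15 ≈ 2, so the molecular formula is C18H14O4.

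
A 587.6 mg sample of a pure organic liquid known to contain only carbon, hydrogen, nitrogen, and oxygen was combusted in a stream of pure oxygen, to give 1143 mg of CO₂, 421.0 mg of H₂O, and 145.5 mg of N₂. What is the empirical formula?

C5H9N2O

mol C = 1.143 g CO₂ ÷ 44.009 g/mol = 0.025972 mol
mol H = 2 × 0.4210 g H₂O ÷ 18.015 g/mol = 0.046739 mol
mol N = 2 × 0.1455 g N₂ ÷ 28.014 g/mol = 0.010388 mol
mass O = 0.5876 − (0.31195 + 0.047113 + 0.14550) = 0.083038 g → mol O = 0.083038 ÷ 15.999 = 0.0051902 mol
Divide by the smallest (0.0051902 mol): C 5.004, H 9.005, N 2.001, O 1.000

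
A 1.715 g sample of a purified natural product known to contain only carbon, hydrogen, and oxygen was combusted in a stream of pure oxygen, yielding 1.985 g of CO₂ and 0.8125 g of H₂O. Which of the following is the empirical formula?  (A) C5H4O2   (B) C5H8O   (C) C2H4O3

mol C = 1.985 g CO₂ ÷ 44.009 g/mol = 0.045104 mol
mol H = 2 × 0.8125 g H₂O ÷ 18.015 g/mol = 0.090203 mol
mass O = 1.715 − (0.54175 + 0.090924) = 1.0823 g → mol O = 1.0823 ÷ 15.999 = 0.067650 mol
Divide by the smallest (0.045104 mol): C 1.000, H 2.000, O 1.500
Multiplying each by 2 gives whole numbers: C 2.00, H 4.00, O 3.00

(C) C2H4O3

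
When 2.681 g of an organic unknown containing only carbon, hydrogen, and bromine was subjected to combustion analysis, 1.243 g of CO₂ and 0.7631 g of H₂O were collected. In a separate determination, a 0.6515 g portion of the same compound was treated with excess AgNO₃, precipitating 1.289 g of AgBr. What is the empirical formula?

CH3Br

mol C = 1.243 g CO₂ ÷ 44.009 g/mol = 0.028244 mol
mol H = 2 × 0.7631 g H₂O ÷ 18.015 g/mol = 0.084718 mol
From the AgBr data: mol Br per gram of compound = (1.289 ÷ 187.772) ÷ 0.6515 = 0.010537 mol/g, so in the 2.681 g combustion sample mol Br = 0.028249 mol
Divide by the smallest (0.028244 mol): C 1.000, H 2.999, Br 1.000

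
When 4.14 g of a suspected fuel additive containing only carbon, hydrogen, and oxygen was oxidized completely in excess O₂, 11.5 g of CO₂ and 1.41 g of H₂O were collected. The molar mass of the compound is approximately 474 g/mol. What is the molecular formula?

mol C = 11.5 g CO₂ ÷ 44.009 g/mol = 0.2613 mol
mol H = 2 × 1.41 g H₂O ÷ 18.015 g/mol = 0.1565 mol
mass O = 4.14 − (3.139 + 0.1578) = 0.8436 g → mol O = 0.8436 ÷ 15.999 = 0.05273 mol
Divide by the smallest (0.05273 mol): C 4.956, H 2.969, O 1.000
Empirical formula: C5H3O
Empirical-formula mass = 79.08 g/mol; 474 ÷ 79.08 ≈ 6, so the molecular formula is C30H18O6.

C30H18O6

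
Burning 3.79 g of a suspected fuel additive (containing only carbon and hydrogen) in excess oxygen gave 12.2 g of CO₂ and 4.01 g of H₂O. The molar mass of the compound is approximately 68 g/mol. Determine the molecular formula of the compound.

mol C = 12.2 g CO₂ ÷ 44.009 g/mol = 0.2772 mol
mol H = 2 × 4.01 g H₂O ÷ 18.015 g/mol = 0.4452 mol
Divide by the smallest (0.2772 mol): C 1.000, H 1.606
Multiplying each by 5 gives whole numbers: C 5.00, H 8.03
Empirical formula: C5H8
Empirical-formula mass = 68.12 g/mol; 68 ÷ 68.12 ≈ 1, so the molecular formula is C5H8.

C5H8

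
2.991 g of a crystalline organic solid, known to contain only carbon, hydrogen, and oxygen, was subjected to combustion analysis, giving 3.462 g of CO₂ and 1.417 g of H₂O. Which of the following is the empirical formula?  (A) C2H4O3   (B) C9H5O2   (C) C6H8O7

mol C = 3.462 g CO₂ ÷ 44.009 g/mol = 0.078666 mol
mol H = 2 × 1.417 g H₂O ÷ 18.015 g/mol = 0.15731 mol
mass O = 2.991 − (0.94485 + 0.15857) = 1.8876 g → mol O = 1.8876 ÷ 15.999 = 0.11798 mol
Divide by the smallest (0.078666 mol): C 1.000, H 2.000, O 1.500
Multiplying each by 2 gives whole numbers: C 2.00, H 4.00, O 3.00

(A) C2H4O3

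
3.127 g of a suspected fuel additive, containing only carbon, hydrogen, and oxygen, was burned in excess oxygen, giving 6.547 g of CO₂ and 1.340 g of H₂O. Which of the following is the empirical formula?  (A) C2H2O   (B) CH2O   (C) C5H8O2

(A) C2H2O

mol C = 6.547 g CO₂ ÷ 44.009 g/mol = 0.14877 mol
mol H = 2 × 1.340 g H₂O ÷ 18.015 g/mol = 0.14876 mol
mass O = 3.127 − (1.7868 + 0.14996) = 1.1902 g → mol O = 1.1902 ÷ 15.999 = 0.074394 mol
Divide by the smallest (0.074394 mol): C 2.000, H 2.000, O 1.000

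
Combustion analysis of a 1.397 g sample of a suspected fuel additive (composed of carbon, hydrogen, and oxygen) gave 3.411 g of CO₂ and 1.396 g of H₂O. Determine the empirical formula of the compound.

mol C = 3.411 g CO₂ ÷ 44.009 g/mol = 0.077507 mol
mol H = 2 × 1.396 g H₂O ÷ 18.015 g/mol = 0.15498 mol
mass O = 1.397 − (0.93094 + 0.15622) = 0.30984 g → mol O = 0.30984 ÷ 15.999 = 0.019366 mol
Divide by the smallest (0.019366 mol): C 4.002, H 8.003, O 1.000

C4H8O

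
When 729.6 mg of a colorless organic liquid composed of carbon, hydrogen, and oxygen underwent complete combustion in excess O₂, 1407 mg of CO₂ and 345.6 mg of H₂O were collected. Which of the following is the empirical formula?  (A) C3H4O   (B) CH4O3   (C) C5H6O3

(C) C5H6O3

mol C = 1.407 g CO₂ ÷ 44.009 g/mol = 0.031971 mol
mol H = 2 × 0.3456 g H₂O ÷ 18.015 g/mol = 0.038368 mol
mass O = 0.7296 − (0.38400 + 0.038675) = 0.30692 g → mol O = 0.30692 ÷ 15.999 = 0.019184 mol
Divide by the smallest (0.019184 mol): C 1.667, H 2.000, O 1.000
Multiplying each by 3 gives whole numbers: C 5.00, H 6.00, O 3.00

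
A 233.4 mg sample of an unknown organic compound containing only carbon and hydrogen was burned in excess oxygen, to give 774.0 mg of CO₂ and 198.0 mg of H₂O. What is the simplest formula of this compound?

mol C = 0.7740 g CO₂ ÷ 44.009 g/mol = 0.017587 mol
mol H = 2 × 0.1980 g H₂O ÷ 18.015 g/mol = 0.021982 mol
Divide by the smallest (0.017587 mol): C 1.000, H 1.250
Multiplying each by 4 gives whole numbers: C 4.00, H 5.00

C4H5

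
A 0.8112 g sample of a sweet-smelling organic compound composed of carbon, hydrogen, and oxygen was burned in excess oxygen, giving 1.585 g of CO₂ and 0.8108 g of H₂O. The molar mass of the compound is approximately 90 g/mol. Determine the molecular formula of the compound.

mol C = 1.585 g CO₂ ÷ 44.009 g/mol = 0.036015 mol
mol H = 2 × 0.8108 g H₂O ÷ 18.015 g/mol = 0.090014 mol
mass O = 0.8112 − (0.43258 + 0.090734) = 0.28789 g → mol O = 0.28789 ÷ 15.999 = 0.017994 mol
Divide by the smallest (0.017994 mol): C 2.002, H 5.002, O 1.000
Empirical formula: C2H5O
Empirical-formula mass = 45.06 g/mol; 90 ÷ 45.06 ≈ 2, so the molecular formula is C4H10O2.

C4H10O2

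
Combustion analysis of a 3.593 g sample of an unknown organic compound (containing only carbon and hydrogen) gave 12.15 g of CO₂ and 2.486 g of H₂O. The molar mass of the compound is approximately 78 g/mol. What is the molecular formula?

mol C = 12.15 g CO₂ ÷ 44.009 g/mol = 0.27608 mol
mol H = 2 × 2.486 g H₂O ÷ 18.015 g/mol = 0.27599 mol
Divide by the smallest (0.27599 mol): C 1.000, H 1.000
Empirical formula: CH
Empirical-formula mass = 13.02 g/mol; 78 ÷ 13.02 ≈ 6, so the molecular formula is C6H6.

C6H6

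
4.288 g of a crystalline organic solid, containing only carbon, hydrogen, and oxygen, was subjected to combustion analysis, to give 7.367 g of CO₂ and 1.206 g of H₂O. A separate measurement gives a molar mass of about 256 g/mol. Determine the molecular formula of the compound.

C10H8O8

mol C = 7.367 g CO₂ ÷ 44.009 g/mol = 0.16740 mol
mol H = 2 × 1.206 g H₂O ÷ 18.015 g/mol = 0.13389 mol
mass O = 4.288 − (2.0106 + 0.13496) = 2.1424 g → mol O = 2.1424 ÷ 15.999 = 0.13391 mol
Divide by the smallest (0.13389 mol): C 1.250, H 1.000, O 1.000
Multiplying each by 4 gives whole numbers: C 5.00, H 4.00, O 4.00
Empirical formula: C5H4O4
Empirical-formula mass = 128.08 g/mol; 256 ÷ 128.08 ≈ 2, so the molecular formula is C10H8O8.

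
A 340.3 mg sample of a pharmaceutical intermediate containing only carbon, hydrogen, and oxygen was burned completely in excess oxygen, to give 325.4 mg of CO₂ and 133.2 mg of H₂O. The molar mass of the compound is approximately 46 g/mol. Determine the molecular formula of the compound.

mol C = 0.3254 g CO₂ ÷ 44.009 g/mol = 0.0073939 mol
mol H = 2 × 0.1332 g H₂O ÷ 18.015 g/mol = 0.014788 mol
mass O = 0.3403 − (0.088809 + 0.014906) = 0.23659 g → mol O = 0.23659 ÷ 15.999 = 0.014788 mol
Divide by the smallest (0.0073939 mol): C 1.000, H 2.000, O 2.000
Empirical formula: CH2O2
Empirical-formula mass = 46.02 g/mol; 46 ÷ 46.02 ≈ 1, so the molecular formula is CH2O2.

CH2O2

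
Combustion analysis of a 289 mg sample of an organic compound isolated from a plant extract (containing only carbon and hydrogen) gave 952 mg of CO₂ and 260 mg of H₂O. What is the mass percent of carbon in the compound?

89.9%

mol C = 0.952 g CO₂ ÷ 44.009 g/mol = 0.02163 mol
mol H = 2 × 0.260 g H₂O ÷ 18.015 g/mol = 0.02886 mol
mass % C = 0.2598 g ÷ 0.289 g × 100%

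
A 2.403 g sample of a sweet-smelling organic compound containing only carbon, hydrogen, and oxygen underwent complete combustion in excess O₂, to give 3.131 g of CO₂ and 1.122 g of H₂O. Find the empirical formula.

mol C = 3.131 g CO₂ ÷ 44.009 g/mol = 0.071145 mol
mol H = 2 × 1.122 g H₂O ÷ 18.015 g/mol = 0.12456 mol
mass O = 2.403 − (0.85452 + 0.12556) = 1.4229 g → mol O = 1.4229 ÷ 15.999 = 0.088938 mol
Divide by the smallest (0.071145 mol): C 1.000, H 1.751, O 1.250
Multiplying each by 4 gives whole numbers: C 4.00, H 7.00, O 5.00

C4H7O5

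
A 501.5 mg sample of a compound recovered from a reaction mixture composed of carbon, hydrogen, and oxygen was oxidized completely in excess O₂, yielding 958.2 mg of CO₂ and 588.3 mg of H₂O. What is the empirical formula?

mol C = 0.9582 g CO₂ ÷ 44.009 g/mol = 0.021773 mol
mol H = 2 × 0.5883 g H₂O ÷ 18.015 g/mol = 0.065312 mol
mass O = 0.5015 − (0.26151 + 0.065835) = 0.17415 g → mol O = 0.17415 ÷ 15.999 = 0.010885 mol
Divide by the smallest (0.010885 mol): C 2.000, H 6.000, O 1.000

C2H6O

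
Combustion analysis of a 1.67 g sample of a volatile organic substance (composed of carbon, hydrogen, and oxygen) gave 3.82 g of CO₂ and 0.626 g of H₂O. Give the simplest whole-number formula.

mol C = 3.82 g CO₂ ÷ 44.009 g/mol = 0.08680 mol
mol H = 2 × 0.626 g H₂O ÷ 18.015 g/mol = 0.06950 mol
mass O = 1.67 − (1.043 + 0.07005) = 0.5574 g → mol O = 0.5574 ÷ 15.999 = 0.03484 mol
Divide by the smallest (0.03484 mol): C 2.491, H 1.995, O 1.000
Multiplying each by 2 gives whole numbers: C 4.98, H 3.99, O 2.00

C5H4O2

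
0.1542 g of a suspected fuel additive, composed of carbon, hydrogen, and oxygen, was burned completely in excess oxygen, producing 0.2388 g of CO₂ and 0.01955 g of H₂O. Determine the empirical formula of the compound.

mol C = 0.2388 g CO₂ ÷ 44.009 g/mol = 0.0054262 mol
mol H = 2 × 0.01955 g H₂O ÷ 18.015 g/mol = 0.0021704 mol
mass O = 0.1542 − (0.065174 + 0.0021878) = 0.086839 g → mol O = 0.086839 ÷ 15.999 = 0.0054278 mol
Divide by the smallest (0.0021704 mol): C 2.500, H 1.000, O 2.501
Multiplying each by 2 gives whole numbers: C 5.00, H 2.00, O 5.00

C5H2O5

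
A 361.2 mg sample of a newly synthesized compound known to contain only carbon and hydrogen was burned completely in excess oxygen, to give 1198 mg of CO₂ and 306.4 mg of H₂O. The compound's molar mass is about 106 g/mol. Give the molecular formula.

mol C = 1.198 g CO₂ ÷ 44.009 g/mol = 0.027222 mol
mol H = 2 × 0.3064 g H₂O ÷ 18.015 g/mol = 0.034016 mol
Divide by the smallest (0.027222 mol): C 1.000, H 1.250
Multiplying each by 4 gives whole numbers: C 4.00, H 5.00
Empirical formula: C4H5
Empirical-formula mass = 53.08 g/mol; 106 ÷ 53.08 ≈ 2, so the molecular formula is C8H10.

C8H10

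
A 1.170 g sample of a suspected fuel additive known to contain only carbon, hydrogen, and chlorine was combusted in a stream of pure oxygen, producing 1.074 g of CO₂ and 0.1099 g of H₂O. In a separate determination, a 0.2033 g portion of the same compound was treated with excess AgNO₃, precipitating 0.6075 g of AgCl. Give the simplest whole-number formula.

mol C = 1.074 g CO₂ ÷ 44.009 g/mol = 0.024404 mol
mol H = 2 × 0.1099 g H₂O ÷ 18.015 g/mol = 0.012201 mol
From the AgCl data: mol Cl per gram of compound = (0.6075 ÷ 143.318) ÷ 0.2033 = 0.020850 mol/g, so in the 1.170 g combustion sample mol Cl = 0.024395 mol
Divide by the smallest (0.012201 mol): C 2.000, H 1.000, Cl 1.999

C2HCl2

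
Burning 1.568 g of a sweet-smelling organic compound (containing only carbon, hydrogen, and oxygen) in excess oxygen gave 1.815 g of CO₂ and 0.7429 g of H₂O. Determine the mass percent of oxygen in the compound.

mol C = 1.815 g CO₂ ÷ 44.009 g/mol = 0.041242 mol
mol H = 2 × 0.7429 g H₂O ÷ 18.015 g/mol = 0.082476 mol
mass O = 1.568 − (0.49535 + 0.083136) = 0.98951 g → mol O = 0.98951 ÷ 15.999 = 0.061848 mol
mass % O = 0.98951 g ÷ 1.568 g × 100%

63.11%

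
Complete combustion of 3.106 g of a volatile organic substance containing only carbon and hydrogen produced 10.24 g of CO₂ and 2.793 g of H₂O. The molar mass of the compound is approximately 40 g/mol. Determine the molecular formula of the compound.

C3H4

mol C = 10.24 g CO₂ ÷ 44.009 g/mol = 0.23268 mol
mol H = 2 × 2.793 g H₂O ÷ 18.015 g/mol = 0.31007 mol
Divide by the smallest (0.23268 mol): C 1.000, H 1.333
Multiplying each by 3 gives whole numbers: C 3.00, H 4.00
Empirical formula: C3H4
Empirical-formula mass = 40.06 g/mol; 40 ÷ 40.06 ≈ 1, so the molecular formula is C3H4.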